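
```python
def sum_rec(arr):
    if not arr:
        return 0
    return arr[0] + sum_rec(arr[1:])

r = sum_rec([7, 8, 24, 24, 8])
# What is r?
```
Call trace:
sum_rec(arr=[7, 8, 24, 24, 8])
  sum_rec(arr=[8, 24, 24, 8])
    sum_rec(arr=[24, 24, 8])
      sum_rec(arr=[24, 8])
        sum_rec(arr=[8])
          sum_rec(arr=[])
          -> return 0
        -> return 8
      -> return 32
    -> return 56
  -> return 64
-> return 71

Final answer: 71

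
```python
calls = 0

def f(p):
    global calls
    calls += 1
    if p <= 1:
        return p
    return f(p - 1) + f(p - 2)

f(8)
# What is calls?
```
Call trace (a repeated sub-call is expanded the first time; later identical calls just restate its return value):
f(p=8)
  f(p=7)
    f(p=6)
      f(p=5)
        f(p=4)
          f(p=3)
            f(p=2)
              f(p=1)
              -> return 1
              f(p=0)
              -> return 0
            -> return 1
            f(p=1)
            -> return 1
          -> return 2
          f(p=2) -> return 1  (same call as traced above)
        -> return 3
        f(p=3) -> return 2  (same call as traced above)
      -> return 5
      f(p=4) -> return 3  (same call as traced above)
    -> return 8
    f(p=5) -> return 5  (same call as traced above)
  -> return 13
  f(p=6) -> return 8  (same call as traced above)
-> return 21

calls is incremented once per call, so count the calls in each subtree. Let C(p) = number of calls made by f(p).
C(0) = C(1) = 1 (base case, no recursion); C(p) = 1 + C(p - 1) + C(p - 2) otherwise.
C(2) = 1 + C(1) + C(0) = 1 + 1 + 1 = 3
C(3) = 1 + C(2) + C(1) = 1 + 3 + 1 = 5
C(4) = 1 + C(3) + C(2) = 1 + 5 + 3 = 9
C(5) = 1 + C(4) + C(3) = 1 + 9 + 5 = 15
C(6) = 1 + C(5) + C(4) = 1 + 15 + 9 = 25
C(7) = 1 + C(6) + C(5) = 1 + 25 + 15 = 41
C(8) = 1 + C(7) + C(6) = 1 + 41 + 25 = 67
calls = C(8) = 67

Final answer: 67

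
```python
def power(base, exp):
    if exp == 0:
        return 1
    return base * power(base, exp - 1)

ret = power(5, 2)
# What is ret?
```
Call trace:
power(base=5, exp=2)
  power(base=5, exp=1)
    power(base=5, exp=0)
    -> return 1
  -> return 5
-> return 25

Final answer: 25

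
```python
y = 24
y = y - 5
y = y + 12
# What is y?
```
Trace:
  y=24
  y=19
  y=31

Final answer: 31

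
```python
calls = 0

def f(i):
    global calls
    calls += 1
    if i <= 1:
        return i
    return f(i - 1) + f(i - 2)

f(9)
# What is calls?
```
Call trace (a repeated sub-call is expanded the first time; later identical calls just restate its return value):
f(i=9)
  f(i=8)
    f(i=7)
      f(i=6)
        f(i=5)
          f(i=4)
            f(i=3)
              f(i=2)
                f(i=1)
                -> return 1
                f(i=0)
                -> return 0
              -> return 1
              f(i=1)
              -> return 1
            -> return 2
            f(i=2) -> return 1  (same call as traced above)
          -> return 3
          f(i=3) -> return 2  (same call as traced above)
        -> return 5
        f(i=4) -> return 3  (same call as traced above)
      -> return 8
      f(i=5) -> return 5  (same call as traced above)
    -> return 13
    f(i=6) -> return 8  (same call as traced above)
  -> return 21
  f(i=7) -> return 13  (same call as traced above)
-> return 34

calls is incremented once per call, so count the calls in each subtree. Let C(i) = number of calls made by f(i).
C(0) = C(1) = 1 (base case, no recursion); C(i) = 1 + C(i - 1) + C(i - 2) otherwise.
C(2) = 1 + C(1) + C(0) = 1 + 1 + 1 = 3
C(3) = 1 + C(2) + C(1) = 1 + 3 + 1 = 5
C(4) = 1 + C(3) + C(2) = 1 + 5 + 3 = 9
C(5) = 1 + C(4) + C(3) = 1 + 9 + 5 = 15
C(6) = 1 + C(5) + C(4) = 1 + 15 + 9 = 25
C(7) = 1 + C(6) + C(5) = 1 + 25 + 15 = 41
C(8) = 1 + C(7) + C(6) = 1 + 41 + 25 = 67
C(9) = 1 + C(8) + C(7) = 1 + 67 + 41 = 109
calls = C(9) = 109

Final answer: 109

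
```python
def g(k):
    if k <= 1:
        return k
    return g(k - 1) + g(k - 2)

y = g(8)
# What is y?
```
Call trace (a repeated sub-call is expanded the first time; later identical calls just restate its return value):
g(k=8)
  g(k=7)
    g(k=6)
      g(k=5)
        g(k=4)
          g(k=3)
            g(k=2)
              g(k=1)
              -> return 1
              g(k=0)
              -> return 0
            -> return 1
            g(k=1)
            -> return 1
          -> return 2
          g(k=2) -> return 1  (same call as traced above)
        -> return 3
        g(k=3) -> return 2  (same call as traced above)
      -> return 5
      g(k=4) -> return 3  (same call as traced above)
    -> return 8
    g(k=5) -> return 5  (same call as traced above)
  -> return 13
  g(k=6) -> return 8  (same call as traced above)
-> return 21

Final answer: 21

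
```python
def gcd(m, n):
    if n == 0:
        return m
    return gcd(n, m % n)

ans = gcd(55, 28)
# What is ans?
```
Call trace:
gcd(m=55, n=28)
  gcd(m=28, n=27)
    gcd(m=27, n=1)
      gcd(m=1, n=0)
      -> return 1
    -> return 1
  -> return 1
-> return 1

Final answer: 1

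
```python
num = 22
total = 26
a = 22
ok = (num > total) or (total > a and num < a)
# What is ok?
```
Trace:
  num=22
  num=22, total=26
  num=22, total=26, a=22
  num=22, total=26, a=22, ok=False

Final answer: False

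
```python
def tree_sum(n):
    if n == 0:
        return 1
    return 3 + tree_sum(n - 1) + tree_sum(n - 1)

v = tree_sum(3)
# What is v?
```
Call trace (a repeated sub-call is expanded the first time; later identical calls just restate its return value):
tree_sum(n=3)
  tree_sum(n=2)
    tree_sum(n=1)
      tree_sum(n=0)
      -> return 1
      tree_sum(n=0)
      -> return 1
    -> return 5
    tree_sum(n=1) -> return 5  (same call as traced above)
  -> return 13
  tree_sum(n=2) -> return 13  (same call as traced above)
-> return 29

Final answer: 29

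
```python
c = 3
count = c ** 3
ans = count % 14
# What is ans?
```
Trace:
  c=3
  c=3, count=27
  c=3, count=27, ans=13

Final answer: 13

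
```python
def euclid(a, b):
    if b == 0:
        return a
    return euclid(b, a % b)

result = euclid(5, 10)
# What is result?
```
Call trace:
euclid(a=5, b=10)
  euclid(a=10, b=5)
    euclid(a=5, b=0)
    -> return 5
  -> return 5
-> return 5

Final answer: 5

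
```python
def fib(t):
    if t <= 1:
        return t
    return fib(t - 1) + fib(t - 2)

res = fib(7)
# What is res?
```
Call trace (a repeated sub-call is expanded the first time; later identical calls just restate its return value):
fib(t=7)
  fib(t=6)
    fib(t=5)
      fib(t=4)
        fib(t=3)
          fib(t=2)
            fib(t=1)
            -> return 1
            fib(t=0)
            -> return 0
          -> return 1
          fib(t=1)
          -> return 1
        -> return 2
        fib(t=2) -> return 1  (same call as traced above)
      -> return 3
      fib(t=3) -> return 2  (same call as traced above)
    -> return 5
    fib(t=4) -> return 3  (same call as traced above)
  -> return 8
  fib(t=5) -> return 5  (same call as traced above)
-> return 13

Final answer: 13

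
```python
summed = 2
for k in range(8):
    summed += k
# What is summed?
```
Trace:
  summed=2
  summed=2, k=0
  summed=3, k=1
  summed=5, k=2
  summed=8, k=3
  summed=12, k=4
  summed=17, k=5
  summed=23, k=6
  summed=30, k=7

Final answer: 30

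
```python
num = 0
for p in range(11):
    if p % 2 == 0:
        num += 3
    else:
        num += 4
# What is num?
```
Trace:
  num=0
  num=3, p=0
  num=7, p=1
  num=10, p=2
  num=14, p=3
  num=17, p=4
  num=21, p=5
  num=24, p=6
  num=28, p=7
  num=31, p=8
  num=35, p=9
  num=38, p=10

Final answer: 38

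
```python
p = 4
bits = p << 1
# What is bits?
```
Trace:
  p=4
  p=4, bits=8

Final answer: 8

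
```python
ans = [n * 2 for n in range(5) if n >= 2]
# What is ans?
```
Trace:
  n=0
  n=1
  n=2
  n=3
  n=4
  ans=[4, 6, 8]

Final answer: [4, 6, 8]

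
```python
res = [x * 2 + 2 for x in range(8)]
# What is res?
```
Trace:
  x=0
  x=1
  x=2
  x=3
  x=4
  x=5
  x=6
  x=7
  res=[2, 4, 6, 8, 10, 12, 14, 16]

Final answer: [2, 4, 6, 8, 10, 12, 14, 16]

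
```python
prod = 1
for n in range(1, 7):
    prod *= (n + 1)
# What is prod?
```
Trace:
  prod=1
  prod=2, n=1
  prod=6, n=2
  prod=24, n=3
  prod=120, n=4
  prod=720, n=5
  prod=5040, n=6

Final answer: 5040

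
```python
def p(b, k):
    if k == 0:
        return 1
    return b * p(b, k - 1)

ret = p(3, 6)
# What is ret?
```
Call trace:
p(b=3, k=6)
  p(b=3, k=5)
    p(b=3, k=4)
      p(b=3, k=3)
        p(b=3, k=2)
          p(b=3, k=1)
            p(b=3, k=0)
            -> return 1
          -> return 3
        -> return 9
      -> return 27
    -> return 81
  -> return 243
-> return 729

Final answer: 729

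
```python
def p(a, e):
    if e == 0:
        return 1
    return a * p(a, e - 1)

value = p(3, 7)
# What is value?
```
Call trace:
p(a=3, e=7)
  p(a=3, e=6)
    p(a=3, e=5)
      p(a=3, e=4)
        p(a=3, e=3)
          p(a=3, e=2)
            p(a=3, e=1)
              p(a=3, e=0)
              -> return 1
            -> return 3
          -> return 9
        -> return 27
      -> return 81
    -> return 243
  -> return 729
-> return 2187

Final answer: 2187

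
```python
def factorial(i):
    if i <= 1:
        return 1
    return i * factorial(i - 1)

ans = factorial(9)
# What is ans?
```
Call trace:
factorial(i=9)
  factorial(i=8)
    factorial(i=7)
      factorial(i=6)
        factorial(i=5)
          factorial(i=4)
            factorial(i=3)
              factorial(i=2)
                factorial(i=1)
                -> return 1
              -> return 2
            -> return 6
          -> return 24
        -> return 120
      -> return 720
    -> return 5040
  -> return 40320
-> return 362880

Final answer: 362880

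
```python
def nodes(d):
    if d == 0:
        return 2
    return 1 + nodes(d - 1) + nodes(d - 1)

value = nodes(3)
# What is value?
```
Call trace (a repeated sub-call is expanded the first time; later identical calls just restate its return value):
nodes(d=3)
  nodes(d=2)
    nodes(d=1)
      nodes(d=0)
      -> return 2
      nodes(d=0)
      -> return 2
    -> return 5
    nodes(d=1) -> return 5  (same call as traced above)
  -> return 11
  nodes(d=2) -> return 11  (same call as traced above)
-> return 23

Final answer: 23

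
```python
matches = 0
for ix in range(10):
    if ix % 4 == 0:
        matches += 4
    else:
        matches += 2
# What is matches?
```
Trace:
  matches=0
  matches=4, ix=0
  matches=6, ix=1
  matches=8, ix=2
  matches=10, ix=3
  matches=14, ix=4
  matches=16, ix=5
  matches=18, ix=6
  matches=20, ix=7
  matches=24, ix=8
  matches=26, ix=9

Final answer: 26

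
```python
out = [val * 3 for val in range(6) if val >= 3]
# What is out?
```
Trace:
  val=0
  val=1
  val=2
  val=3
  val=4
  val=5
  out=[9, 12, 15]

Final answer: [9, 12, 15]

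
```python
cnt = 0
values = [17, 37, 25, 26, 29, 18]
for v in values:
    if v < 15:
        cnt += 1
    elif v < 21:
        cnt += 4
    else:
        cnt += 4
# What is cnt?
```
Trace:
  cnt=0
  cnt=4, v=17
  cnt=8, v=37
  cnt=12, v=25
  cnt=16, v=26
  cnt=20, v=29
  cnt=24, v=18

Final answer: 24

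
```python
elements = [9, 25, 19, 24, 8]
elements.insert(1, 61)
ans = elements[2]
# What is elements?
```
Trace:
  elements=[9, 25, 19, 24, 8]
  elements=[9, 61, 25, 19, 24, 8]
  elements=[9, 61, 25, 19, 24, 8], ans=25

Final answer: [9, 61, 25, 19, 24, 8]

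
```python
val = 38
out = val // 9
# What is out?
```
Trace:
  val=38
  val=38, out=4

Final answer: 4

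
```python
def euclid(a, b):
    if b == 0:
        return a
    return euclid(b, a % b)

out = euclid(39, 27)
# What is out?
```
Call trace:
euclid(a=39, b=27)
  euclid(a=27, b=12)
    euclid(a=12, b=3)
      euclid(a=3, b=0)
      -> return 3
    -> return 3
  -> return 3
-> return 3

Final answer: 3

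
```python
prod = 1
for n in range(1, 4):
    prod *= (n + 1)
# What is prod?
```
Trace:
  prod=1
  prod=2, n=1
  prod=6, n=2
  prod=24, n=3

Final answer: 24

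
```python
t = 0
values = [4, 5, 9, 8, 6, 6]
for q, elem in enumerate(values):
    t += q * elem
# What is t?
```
Trace:
  t=0
  t=0, q=0, elem=4
  t=5, q=1, elem=5
  t=23, q=2, elem=9
  t=47, q=3, elem=8
  t=71, q=4, elem=6
  t=101, q=5, elem=6

Final answer: 101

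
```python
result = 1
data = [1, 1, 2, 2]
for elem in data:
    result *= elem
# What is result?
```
Trace:
  result=1
  result=1, elem=1
  result=1, elem=1
  result=2, elem=2
  result=4, elem=2

Final answer: 4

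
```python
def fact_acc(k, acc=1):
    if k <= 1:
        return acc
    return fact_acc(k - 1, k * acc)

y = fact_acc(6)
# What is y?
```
Call trace:
fact_acc(k=6, acc=1)
  fact_acc(k=5, acc=6)
    fact_acc(k=4, acc=30)
      fact_acc(k=3, acc=120)
        fact_acc(k=2, acc=360)
          fact_acc(k=1, acc=720)
          -> return 720
        -> return 720
      -> return 720
    -> return 720
  -> return 720
-> return 720

Final answer: 720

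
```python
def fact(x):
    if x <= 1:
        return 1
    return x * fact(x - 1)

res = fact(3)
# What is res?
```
Call trace:
fact(x=3)
  fact(x=2)
    fact(x=1)
    -> return 1
  -> return 2
-> return 6

Final answer: 6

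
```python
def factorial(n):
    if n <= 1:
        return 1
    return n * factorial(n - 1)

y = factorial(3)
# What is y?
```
Call trace:
factorial(n=3)
  factorial(n=2)
    factorial(n=1)
    -> return 1
  -> return 2
-> return 6

Final answer: 6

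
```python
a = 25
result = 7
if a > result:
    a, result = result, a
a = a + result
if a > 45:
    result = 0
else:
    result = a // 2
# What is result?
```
Trace:
  a=25
  a=25, result=7
  a=7, result=25
  a=32, result=25
  a=32, result=16

Final answer: 16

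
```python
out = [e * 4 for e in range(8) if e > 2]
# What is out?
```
Trace:
  e=0
  e=1
  e=2
  e=3
  e=4
  e=5
  e=6
  e=7
  out=[12, 16, 20, 24, 28]

Final answer: [12, 16, 20, 24, 28]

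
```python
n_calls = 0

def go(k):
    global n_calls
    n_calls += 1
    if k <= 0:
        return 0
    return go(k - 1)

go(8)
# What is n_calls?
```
Call trace:
go(k=8)
  go(k=7)
    go(k=6)
      go(k=5)
        go(k=4)
          go(k=3)
            go(k=2)
              go(k=1)
                go(k=0)
                -> return 0
              -> return 0
            -> return 0
          -> return 0
        -> return 0
      -> return 0
    -> return 0
  -> return 0
-> return 0

n_calls is incremented once per call. go is entered once for each k = 8, 7, 6, 5, 4, 3, 2, 1, 0 (the k <= 0 call returns without recursing), i.e. 8 + 1 calls.
n_calls = 9

Final answer: 9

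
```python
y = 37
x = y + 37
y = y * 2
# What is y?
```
Trace:
  y=37
  y=37, x=74
  y=74, x=74

Final answer: 74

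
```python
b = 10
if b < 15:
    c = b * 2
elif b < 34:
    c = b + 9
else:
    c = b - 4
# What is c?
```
Trace:
  b=10
  b=10, c=20

Final answer: 20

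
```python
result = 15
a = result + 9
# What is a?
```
Trace:
  result=15
  result=15, a=24

Final answer: 24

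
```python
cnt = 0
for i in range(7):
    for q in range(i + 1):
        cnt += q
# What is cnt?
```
Trace:
  cnt=0
  cnt=0, i=0, q=0
  cnt=0, i=1, q=0
  cnt=1, i=1, q=1
  cnt=1, i=2, q=0
  cnt=2, i=2, q=1
  cnt=4, i=2, q=2
  cnt=4, i=3, q=0
  cnt=5, i=3, q=1
  cnt=7, i=3, q=2
  cnt=10, i=3, q=3
  cnt=10, i=4, q=0
  cnt=11, i=4, q=1
  cnt=13, i=4, q=2
  cnt=16, i=4, q=3
  cnt=20, i=4, q=4
  cnt=20, i=5, q=0
  cnt=21, i=5, q=1
  cnt=23, i=5, q=2
  cnt=26, i=5, q=3
  cnt=30, i=5, q=4
  cnt=35, i=5, q=5
  cnt=35, i=6, q=0
  cnt=36, i=6, q=1
  cnt=38, i=6, q=2
  cnt=41, i=6, q=3
  cnt=45, i=6, q=4
  cnt=50, i=6, q=5
  cnt=56, i=6, q=6

Final answer: 56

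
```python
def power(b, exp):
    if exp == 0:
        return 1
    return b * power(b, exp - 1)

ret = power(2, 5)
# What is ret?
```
Call trace:
power(b=2, exp=5)
  power(b=2, exp=4)
    power(b=2, exp=3)
      power(b=2, exp=2)
        power(b=2, exp=1)
          power(b=2, exp=0)
          -> return 1
        -> return 2
      -> return 4
    -> return 8
  -> return 16
-> return 32

Final answer: 32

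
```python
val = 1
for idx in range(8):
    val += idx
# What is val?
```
Trace:
  val=1
  val=1, idx=0
  val=2, idx=1
  val=4, idx=2
  val=7, idx=3
  val=11, idx=4
  val=16, idx=5
  val=22, idx=6
  val=29, idx=7

Final answer: 29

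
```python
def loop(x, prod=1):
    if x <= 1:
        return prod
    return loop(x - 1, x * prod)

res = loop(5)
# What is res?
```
Call trace:
loop(x=5, prod=1)
  loop(x=4, prod=5)
    loop(x=3, prod=20)
      loop(x=2, prod=60)
        loop(x=1, prod=120)
        -> return 120
      -> return 120
    -> return 120
  -> return 120
-> return 120

Final answer: 120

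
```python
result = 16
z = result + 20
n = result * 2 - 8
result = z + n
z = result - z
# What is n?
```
Trace:
  result=16
  result=16, z=36
  result=16, z=36, n=24
  result=60, z=36, n=24
  result=60, z=24, n=24

Final answer: 24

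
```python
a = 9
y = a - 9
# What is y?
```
Trace:
  a=9
  a=9, y=0

Final answer: 0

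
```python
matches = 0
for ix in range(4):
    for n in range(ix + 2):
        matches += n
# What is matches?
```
Trace:
  matches=0
  matches=0, ix=0, n=0
  matches=1, ix=0, n=1
  matches=1, ix=1, n=0
  matches=2, ix=1, n=1
  matches=4, ix=1, n=2
  matches=4, ix=2, n=0
  matches=5, ix=2, n=1
  matches=7, ix=2, n=2
  matches=10, ix=2, n=3
  matches=10, ix=3, n=0
  matches=11, ix=3, n=1
  matches=13, ix=3, n=2
  matches=16, ix=3, n=3
  matches=20, ix=3, n=4

Final answer: 20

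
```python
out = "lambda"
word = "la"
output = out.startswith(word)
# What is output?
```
Trace:
  out='lambda'
  out='lambda', word='la'
  out='lambda', word='la', output=True

Final answer: True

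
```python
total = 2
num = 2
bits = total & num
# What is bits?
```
Trace:
  total=2
  total=2, num=2
  total=2, num=2, bits=2

Final answer: 2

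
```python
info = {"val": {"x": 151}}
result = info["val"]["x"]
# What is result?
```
Trace:
  info={'val': {'x': 151}}
  info={'val': {'x': 151}}, result=151

Final answer: 151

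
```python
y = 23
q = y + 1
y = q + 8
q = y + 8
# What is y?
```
Trace:
  y=23
  y=23, q=24
  y=32, q=24
  y=32, q=40

Final answer: 32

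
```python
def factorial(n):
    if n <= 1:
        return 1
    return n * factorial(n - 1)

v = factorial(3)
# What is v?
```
Call trace:
factorial(n=3)
  factorial(n=2)
    factorial(n=1)
    -> return 1
  -> return 2
-> return 6

Final answer: 6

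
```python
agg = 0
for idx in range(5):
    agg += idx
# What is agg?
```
Trace:
  agg=0
  agg=0, idx=0
  agg=1, idx=1
  agg=3, idx=2
  agg=6, idx=3
  agg=10, idx=4

Final answer: 10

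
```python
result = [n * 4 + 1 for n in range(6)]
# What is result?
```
Trace:
  n=0
  n=1
  n=2
  n=3
  n=4
  n=5
  result=[1, 5, 9, 13, 17, 21]

Final answer: [1, 5, 9, 13, 17, 21]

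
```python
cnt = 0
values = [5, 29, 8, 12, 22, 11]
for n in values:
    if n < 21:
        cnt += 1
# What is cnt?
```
Trace:
  cnt=0
  cnt=1, n=5
  cnt=1, n=29
  cnt=2, n=8
  cnt=3, n=12
  cnt=3, n=22
  cnt=4, n=11

Final answer: 4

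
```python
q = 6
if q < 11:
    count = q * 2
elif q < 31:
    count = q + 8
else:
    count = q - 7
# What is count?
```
Trace:
  q=6
  q=6, count=12

Final answer: 12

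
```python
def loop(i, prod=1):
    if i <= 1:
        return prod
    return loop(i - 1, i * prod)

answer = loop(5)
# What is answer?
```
Call trace:
loop(i=5, prod=1)
  loop(i=4, prod=5)
    loop(i=3, prod=20)
      loop(i=2, prod=60)
        loop(i=1, prod=120)
        -> return 120
      -> return 120
    -> return 120
  -> return 120
-> return 120

Final answer: 120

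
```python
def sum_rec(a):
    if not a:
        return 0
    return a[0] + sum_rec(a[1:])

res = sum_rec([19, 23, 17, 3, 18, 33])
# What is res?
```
Call trace:
sum_rec(a=[19, 23, 17, 3, 18, 33])
  sum_rec(a=[23, 17, 3, 18, 33])
    sum_rec(a=[17, 3, 18, 33])
      sum_rec(a=[3, 18, 33])
        sum_rec(a=[18, 33])
          sum_rec(a=[33])
            sum_rec(a=[])
            -> return 0
          -> return 33
        -> return 51
      -> return 54
    -> return 71
  -> return 94
-> return 113

Final answer: 113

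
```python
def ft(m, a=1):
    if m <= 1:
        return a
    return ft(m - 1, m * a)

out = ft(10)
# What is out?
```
Call trace:
ft(m=10, a=1)
  ft(m=9, a=10)
    ft(m=8, a=90)
      ft(m=7, a=720)
        ft(m=6, a=5040)
          ft(m=5, a=30240)
            ft(m=4, a=151200)
              ft(m=3, a=604800)
                ft(m=2, a=1814400)
                  ft(m=1, a=3628800)
                  -> return 3628800
                -> return 3628800
              -> return 3628800
            -> return 3628800
          -> return 3628800
        -> return 3628800
      -> return 3628800
    -> return 3628800
  -> return 3628800
-> return 3628800

Final answer: 3628800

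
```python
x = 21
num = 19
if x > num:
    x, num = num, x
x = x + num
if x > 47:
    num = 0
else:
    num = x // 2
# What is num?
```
Trace:
  x=21
  x=21, num=19
  x=19, num=21
  x=40, num=21
  x=40, num=20

Final answer: 20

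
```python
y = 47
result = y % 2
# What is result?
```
Trace:
  y=47
  y=47, result=1

Final answer: 1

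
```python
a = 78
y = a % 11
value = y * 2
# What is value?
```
Trace:
  a=78
  a=78, y=1
  a=78, y=1, value=2

Final answer: 2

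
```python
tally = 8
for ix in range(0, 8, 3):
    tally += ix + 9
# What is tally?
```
Trace:
  tally=8
  tally=17, ix=0
  tally=29, ix=3
  tally=44, ix=6

Final answer: 44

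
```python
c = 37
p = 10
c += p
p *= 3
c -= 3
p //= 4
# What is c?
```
Trace:
  c=37
  c=37, p=10
  c=47, p=10
  c=47, p=30
  c=44, p=30
  c=44, p=7

Final answer: 44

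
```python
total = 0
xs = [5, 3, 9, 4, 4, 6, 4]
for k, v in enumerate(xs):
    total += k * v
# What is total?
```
Trace:
  total=0
  total=0, k=0, v=5
  total=3, k=1, v=3
  total=21, k=2, v=9
  total=33, k=3, v=4
  total=49, k=4, v=4
  total=79, k=5, v=6
  total=103, k=6, v=4

Final answer: 103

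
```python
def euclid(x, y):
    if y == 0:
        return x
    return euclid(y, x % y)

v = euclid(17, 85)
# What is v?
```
Call trace:
euclid(x=17, y=85)
  euclid(x=85, y=17)
    euclid(x=17, y=0)
    -> return 17
  -> return 17
-> return 17

Final answer: 17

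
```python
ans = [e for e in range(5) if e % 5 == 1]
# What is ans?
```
Trace:
  e=0
  e=1
  e=2
  e=3
  e=4
  ans=[1]

Final answer: [1]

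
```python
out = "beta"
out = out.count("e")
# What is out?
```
Trace:
  out='beta'
  out=1

Final answer: 1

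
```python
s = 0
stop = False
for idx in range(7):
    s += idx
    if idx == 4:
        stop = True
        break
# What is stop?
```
Trace:
  s=0
  s=0, stop=False
  s=0, stop=False, idx=0
  s=1, stop=False, idx=1
  s=3, stop=False, idx=2
  s=6, stop=False, idx=3
  s=10, stop=True, idx=4

Final answer: True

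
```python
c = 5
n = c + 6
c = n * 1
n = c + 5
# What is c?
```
Trace:
  c=5
  c=5, n=11
  c=11, n=11
  c=11, n=16

Final answer: 11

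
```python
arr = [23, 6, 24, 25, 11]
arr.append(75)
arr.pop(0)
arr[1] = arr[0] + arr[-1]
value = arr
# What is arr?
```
Trace:
  arr=[23, 6, 24, 25, 11]
  arr=[23, 6, 24, 25, 11, 75]
  arr=[6, 24, 25, 11, 75]
  arr=[6, 81, 25, 11, 75]
  arr=[6, 81, 25, 11, 75], value=[6, 81, 25, 11, 75]

Final answer: [6, 81, 25, 11, 75]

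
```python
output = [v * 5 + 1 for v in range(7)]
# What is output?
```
Trace:
  v=0
  v=1
  v=2
  v=3
  v=4
  v=5
  v=6
  output=[1, 6, 11, 16, 21, 26, 31]

Final answer: [1, 6, 11, 16, 21, 26, 31]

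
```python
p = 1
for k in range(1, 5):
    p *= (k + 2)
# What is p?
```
Trace:
  p=1
  p=3, k=1
  p=12, k=2
  p=60, k=3
  p=360, k=4

Final answer: 360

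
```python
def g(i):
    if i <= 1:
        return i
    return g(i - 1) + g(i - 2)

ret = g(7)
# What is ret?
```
Call trace (a repeated sub-call is expanded the first time; later identical calls just restate its return value):
g(i=7)
  g(i=6)
    g(i=5)
      g(i=4)
        g(i=3)
          g(i=2)
            g(i=1)
            -> return 1
            g(i=0)
            -> return 0
          -> return 1
          g(i=1)
          -> return 1
        -> return 2
        g(i=2) -> return 1  (same call as traced above)
      -> return 3
      g(i=3) -> return 2  (same call as traced above)
    -> return 5
    g(i=4) -> return 3  (same call as traced above)
  -> return 8
  g(i=5) -> return 5  (same call as traced above)
-> return 13

Final answer: 13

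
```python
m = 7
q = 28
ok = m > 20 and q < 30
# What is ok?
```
Trace:
  m=7
  m=7, q=28
  m=7, q=28, ok=False

Final answer: False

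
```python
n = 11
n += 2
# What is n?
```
Trace:
  n=11
  n=13

Final answer: 13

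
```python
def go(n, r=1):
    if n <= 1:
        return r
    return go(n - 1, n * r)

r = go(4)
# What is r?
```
Call trace:
go(n=4, r=1)
  go(n=3, r=4)
    go(n=2, r=12)
      go(n=1, r=24)
      -> return 24
    -> return 24
  -> return 24
-> return 24

Final answer: 24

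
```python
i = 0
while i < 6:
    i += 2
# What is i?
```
Trace:
  i=0
  i=2
  i=4
  i=6

Final answer: 6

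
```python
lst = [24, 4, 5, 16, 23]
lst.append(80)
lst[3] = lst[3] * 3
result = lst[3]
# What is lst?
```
Trace:
  lst=[24, 4, 5, 16, 23]
  lst=[24, 4, 5, 16, 23, 80]
  lst=[24, 4, 5, 48, 23, 80]
  lst=[24, 4, 5, 48, 23, 80], result=48

Final answer: [24, 4, 5, 48, 23, 80]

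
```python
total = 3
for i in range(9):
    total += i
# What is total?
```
Trace:
  total=3
  total=3, i=0
  total=4, i=1
  total=6, i=2
  total=9, i=3
  total=13, i=4
  total=18, i=5
  total=24, i=6
  total=31, i=7
  total=39, i=8

Final answer: 39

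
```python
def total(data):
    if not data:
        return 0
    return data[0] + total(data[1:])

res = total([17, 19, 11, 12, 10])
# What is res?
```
Call trace:
total(data=[17, 19, 11, 12, 10])
  total(data=[19, 11, 12, 10])
    total(data=[11, 12, 10])
      total(data=[12, 10])
        total(data=[10])
          total(data=[])
          -> return 0
        -> return 10
      -> return 22
    -> return 33
  -> return 52
-> return 69

Final answer: 69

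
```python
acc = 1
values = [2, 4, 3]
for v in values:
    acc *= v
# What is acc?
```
Trace:
  acc=1
  acc=2, v=2
  acc=8, v=4
  acc=24, v=3

Final answer: 24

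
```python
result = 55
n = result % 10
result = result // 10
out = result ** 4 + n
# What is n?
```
Trace:
  result=55
  result=55, n=5
  result=5, n=5
  result=5, n=5, out=630

Final answer: 5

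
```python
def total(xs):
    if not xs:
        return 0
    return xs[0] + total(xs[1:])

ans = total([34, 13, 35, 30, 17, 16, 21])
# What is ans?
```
Call trace:
total(xs=[34, 13, 35, 30, 17, 16, 21])
  total(xs=[13, 35, 30, 17, 16, 21])
    total(xs=[35, 30, 17, 16, 21])
      total(xs=[30, 17, 16, 21])
        total(xs=[17, 16, 21])
          total(xs=[16, 21])
            total(xs=[21])
              total(xs=[])
              -> return 0
            -> return 21
          -> return 37
        -> return 54
      -> return 84
    -> return 119
  -> return 132
-> return 166

Final answer: 166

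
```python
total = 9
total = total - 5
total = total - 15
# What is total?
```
Trace:
  total=9
  total=4
  total=-11

Final answer: -11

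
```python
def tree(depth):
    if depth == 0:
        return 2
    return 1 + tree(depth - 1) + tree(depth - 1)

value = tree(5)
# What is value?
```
Call trace (a repeated sub-call is expanded the first time; later identical calls just restate its return value):
tree(depth=5)
  tree(depth=4)
    tree(depth=3)
      tree(depth=2)
        tree(depth=1)
          tree(depth=0)
          -> return 2
          tree(depth=0)
          -> return 2
        -> return 5
        tree(depth=1) -> return 5  (same call as traced above)
      -> return 11
      tree(depth=2) -> return 11  (same call as traced above)
    -> return 23
    tree(depth=3) -> return 23  (same call as traced above)
  -> return 47
  tree(depth=4) -> return 47  (same call as traced above)
-> return 95

Final answer: 95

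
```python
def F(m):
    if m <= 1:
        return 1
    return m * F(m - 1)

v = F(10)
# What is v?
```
Call trace:
F(m=10)
  F(m=9)
    F(m=8)
      F(m=7)
        F(m=6)
          F(m=5)
            F(m=4)
              F(m=3)
                F(m=2)
                  F(m=1)
                  -> return 1
                -> return 2
              -> return 6
            -> return 24
          -> return 120
        -> return 720
      -> return 5040
    -> return 40320
  -> return 362880
-> return 3628800

Final answer: 3628800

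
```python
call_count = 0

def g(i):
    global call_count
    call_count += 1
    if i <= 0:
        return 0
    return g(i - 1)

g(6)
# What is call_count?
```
Call trace:
g(i=6)
  g(i=5)
    g(i=4)
      g(i=3)
        g(i=2)
          g(i=1)
            g(i=0)
            -> return 0
          -> return 0
        -> return 0
      -> return 0
    -> return 0
  -> return 0
-> return 0

call_count is incremented once per call. g is entered once for each i = 6, 5, 4, 3, 2, 1, 0 (the i <= 0 call returns without recursing), i.e. 6 + 1 calls.
call_count = 7

Final answer: 7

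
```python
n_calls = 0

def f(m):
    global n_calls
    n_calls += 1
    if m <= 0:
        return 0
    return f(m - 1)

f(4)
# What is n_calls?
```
Call trace:
f(m=4)
  f(m=3)
    f(m=2)
      f(m=1)
        f(m=0)
        -> return 0
      -> return 0
    -> return 0
  -> return 0
-> return 0

n_calls is incremented once per call. f is entered once for each m = 4, 3, 2, 1, 0 (the m <= 0 call returns without recursing), i.e. 4 + 1 calls.
n_calls = 5

Final answer: 5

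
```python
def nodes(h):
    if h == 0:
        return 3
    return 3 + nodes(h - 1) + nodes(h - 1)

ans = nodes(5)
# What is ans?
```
Call trace (a repeated sub-call is expanded the first time; later identical calls just restate its return value):
nodes(h=5)
  nodes(h=4)
    nodes(h=3)
      nodes(h=2)
        nodes(h=1)
          nodes(h=0)
          -> return 3
          nodes(h=0)
          -> return 3
        -> return 9
        nodes(h=1) -> return 9  (same call as traced above)
      -> return 21
      nodes(h=2) -> return 21  (same call as traced above)
    -> return 45
    nodes(h=3) -> return 45  (same call as traced above)
  -> return 93
  nodes(h=4) -> return 93  (same call as traced above)
-> return 189

Final answer: 189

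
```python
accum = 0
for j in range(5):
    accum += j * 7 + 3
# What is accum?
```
Trace:
  accum=0
  accum=3, j=0
  accum=13, j=1
  accum=30, j=2
  accum=54, j=3
  accum=85, j=4

Final answer: 85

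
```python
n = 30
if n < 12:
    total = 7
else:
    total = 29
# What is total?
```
Trace:
  n=30
  n=30, total=29

Final answer: 29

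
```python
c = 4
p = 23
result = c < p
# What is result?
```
Trace:
  c=4
  c=4, p=23
  c=4, p=23, result=True

Final answer: True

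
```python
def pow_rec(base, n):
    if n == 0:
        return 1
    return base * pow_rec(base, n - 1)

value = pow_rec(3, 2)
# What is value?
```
Call trace:
pow_rec(base=3, n=2)
  pow_rec(base=3, n=1)
    pow_rec(base=3, n=0)
    -> return 1
  -> return 3
-> return 9

Final answer: 9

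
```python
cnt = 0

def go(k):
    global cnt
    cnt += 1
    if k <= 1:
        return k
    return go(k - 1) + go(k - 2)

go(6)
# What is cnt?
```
Call trace (a repeated sub-call is expanded the first time; later identical calls just restate its return value):
go(k=6)
  go(k=5)
    go(k=4)
      go(k=3)
        go(k=2)
          go(k=1)
          -> return 1
          go(k=0)
          -> return 0
        -> return 1
        go(k=1)
        -> return 1
      -> return 2
      go(k=2) -> return 1  (same call as traced above)
    -> return 3
    go(k=3) -> return 2  (same call as traced above)
  -> return 5
  go(k=4) -> return 3  (same call as traced above)
-> return 8

cnt is incremented once per call, so count the calls in each subtree. Let C(k) = number of calls made by go(k).
C(0) = C(1) = 1 (base case, no recursion); C(k) = 1 + C(k - 1) + C(k - 2) otherwise.
C(2) = 1 + C(1) + C(0) = 1 + 1 + 1 = 3
C(3) = 1 + C(2) + C(1) = 1 + 3 + 1 = 5
C(4) = 1 + C(3) + C(2) = 1 + 5 + 3 = 9
C(5) = 1 + C(4) + C(3) = 1 + 9 + 5 = 15
C(6) = 1 + C(5) + C(4) = 1 + 15 + 9 = 25
cnt = C(6) = 25

Final answer: 25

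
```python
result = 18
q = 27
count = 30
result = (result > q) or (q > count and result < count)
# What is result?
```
Trace:
  result=18
  result=18, q=27
  result=18, q=27, count=30
  result=False, q=27, count=30

Final answer: False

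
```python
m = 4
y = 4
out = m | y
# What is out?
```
Trace:
  m=4
  m=4, y=4
  m=4, y=4, out=4

Final answer: 4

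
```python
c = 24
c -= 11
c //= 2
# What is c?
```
Trace:
  c=24
  c=13
  c=6

Final answer: 6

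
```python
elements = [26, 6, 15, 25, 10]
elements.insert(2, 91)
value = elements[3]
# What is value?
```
Trace:
  elements=[26, 6, 15, 25, 10]
  elements=[26, 6, 91, 15, 25, 10]
  elements=[26, 6, 91, 15, 25, 10], value=15

Final answer: 15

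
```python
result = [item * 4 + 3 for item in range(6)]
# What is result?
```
Trace:
  item=0
  item=1
  item=2
  item=3
  item=4
  item=5
  result=[3, 7, 11, 15, 19, 23]

Final answer: [3, 7, 11, 15, 19, 23]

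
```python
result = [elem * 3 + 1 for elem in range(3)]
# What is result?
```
Trace:
  elem=0
  elem=1
  elem=2
  result=[1, 4, 7]

Final answer: [1, 4, 7]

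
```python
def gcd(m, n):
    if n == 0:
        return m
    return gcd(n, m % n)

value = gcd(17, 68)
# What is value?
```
Call trace:
gcd(m=17, n=68)
  gcd(m=68, n=17)
    gcd(m=17, n=0)
    -> return 17
  -> return 17
-> return 17

Final answer: 17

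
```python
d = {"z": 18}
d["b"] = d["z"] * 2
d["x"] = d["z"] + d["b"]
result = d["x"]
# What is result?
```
Trace:
  d={'z': 18}
  d={'z': 18, 'b': 36}
  d={'z': 18, 'b': 36, 'x': 54}
  d={'z': 18, 'b': 36, 'x': 54}, result=54

Final answer: 54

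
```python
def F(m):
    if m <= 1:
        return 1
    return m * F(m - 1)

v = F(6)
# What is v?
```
Call trace:
F(m=6)
  F(m=5)
    F(m=4)
      F(m=3)
        F(m=2)
          F(m=1)
          -> return 1
        -> return 2
      -> return 6
    -> return 24
  -> return 120
-> return 720

Final answer: 720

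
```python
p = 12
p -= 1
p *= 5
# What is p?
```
Trace:
  p=12
  p=11
  p=55

Final answer: 55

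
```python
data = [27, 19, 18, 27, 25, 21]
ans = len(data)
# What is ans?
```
Trace:
  data=[27, 19, 18, 27, 25, 21]
  data=[27, 19, 18, 27, 25, 21], ans=6

Final answer: 6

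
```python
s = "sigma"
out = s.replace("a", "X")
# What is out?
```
Trace:
  s='sigma'
  s='sigma', out='sigmX'

Final answer: 'sigmX'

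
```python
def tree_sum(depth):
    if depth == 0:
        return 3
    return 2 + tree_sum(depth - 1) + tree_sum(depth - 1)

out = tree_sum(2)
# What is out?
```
Call trace (a repeated sub-call is expanded the first time; later identical calls just restate its return value):
tree_sum(depth=2)
  tree_sum(depth=1)
    tree_sum(depth=0)
    -> return 3
    tree_sum(depth=0)
    -> return 3
  -> return 8
  tree_sum(depth=1) -> return 8  (same call as traced above)
-> return 18

Final answer: 18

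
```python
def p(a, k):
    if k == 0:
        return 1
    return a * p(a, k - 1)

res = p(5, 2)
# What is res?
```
Call trace:
p(a=5, k=2)
  p(a=5, k=1)
    p(a=5, k=0)
    -> return 1
  -> return 5
-> return 25

Final answer: 25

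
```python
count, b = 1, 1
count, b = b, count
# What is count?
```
Trace:
  count=1, b=1
  count=1, b=1

Final answer: 1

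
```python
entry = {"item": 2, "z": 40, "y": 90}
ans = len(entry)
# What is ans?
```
Trace:
  entry={'item': 2, 'z': 40, 'y': 90}
  entry={'item': 2, 'z': 40, 'y': 90}, ans=3

Final answer: 3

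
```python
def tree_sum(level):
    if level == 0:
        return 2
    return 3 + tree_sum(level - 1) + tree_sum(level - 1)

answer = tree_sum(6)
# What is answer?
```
Call trace (a repeated sub-call is expanded the first time; later identical calls just restate its return value):
tree_sum(level=6)
  tree_sum(level=5)
    tree_sum(level=4)
      tree_sum(level=3)
        tree_sum(level=2)
          tree_sum(level=1)
            tree_sum(level=0)
            -> return 2
            tree_sum(level=0)
            -> return 2
          -> return 7
          tree_sum(level=1) -> return 7  (same call as traced above)
        -> return 17
        tree_sum(level=2) -> return 17  (same call as traced above)
      -> return 37
      tree_sum(level=3) -> return 37  (same call as traced above)
    -> return 77
    tree_sum(level=4) -> return 77  (same call as traced above)
  -> return 157
  tree_sum(level=5) -> return 157  (same call as traced above)
-> return 317

Final answer: 317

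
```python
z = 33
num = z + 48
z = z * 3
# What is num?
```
Trace:
  z=33
  z=33, num=81
  z=99, num=81

Final answer: 81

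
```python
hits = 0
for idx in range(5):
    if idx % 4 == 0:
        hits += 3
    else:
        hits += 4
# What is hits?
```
Trace:
  hits=0
  hits=3, idx=0
  hits=7, idx=1
  hits=11, idx=2
  hits=15, idx=3
  hits=18, idx=4

Final answer: 18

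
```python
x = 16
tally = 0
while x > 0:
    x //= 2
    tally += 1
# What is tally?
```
Trace:
  x=16
  x=16, tally=0
  x=8, tally=1
  x=4, tally=2
  x=2, tally=3
  x=1, tally=4
  x=0, tally=5

Final answer: 5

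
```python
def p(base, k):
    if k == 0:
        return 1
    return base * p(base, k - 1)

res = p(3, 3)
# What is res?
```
Call trace:
p(base=3, k=3)
  p(base=3, k=2)
    p(base=3, k=1)
      p(base=3, k=0)
      -> return 1
    -> return 3
  -> return 9
-> return 27

Final answer: 27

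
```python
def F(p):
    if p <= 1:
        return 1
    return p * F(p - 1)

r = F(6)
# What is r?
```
Call trace:
F(p=6)
  F(p=5)
    F(p=4)
      F(p=3)
        F(p=2)
          F(p=1)
          -> return 1
        -> return 2
      -> return 6
    -> return 24
  -> return 120
-> return 720

Final answer: 720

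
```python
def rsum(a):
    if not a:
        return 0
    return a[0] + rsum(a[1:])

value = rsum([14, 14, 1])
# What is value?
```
Call trace:
rsum(a=[14, 14, 1])
  rsum(a=[14, 1])
    rsum(a=[1])
      rsum(a=[])
      -> return 0
    -> return 1
  -> return 15
-> return 29

Final answer: 29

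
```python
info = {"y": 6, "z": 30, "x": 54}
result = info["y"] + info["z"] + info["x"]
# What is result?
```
Trace:
  info={'y': 6, 'z': 30, 'x': 54}
  info={'y': 6, 'z': 30, 'x': 54}, result=90

Final answer: 90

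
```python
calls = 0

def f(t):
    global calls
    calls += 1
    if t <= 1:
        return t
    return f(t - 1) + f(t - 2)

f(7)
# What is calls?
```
Call trace (a repeated sub-call is expanded the first time; later identical calls just restate its return value):
f(t=7)
  f(t=6)
    f(t=5)
      f(t=4)
        f(t=3)
          f(t=2)
            f(t=1)
            -> return 1
            f(t=0)
            -> return 0
          -> return 1
          f(t=1)
          -> return 1
        -> return 2
        f(t=2) -> return 1  (same call as traced above)
      -> return 3
      f(t=3) -> return 2  (same call as traced above)
    -> return 5
    f(t=4) -> return 3  (same call as traced above)
  -> return 8
  f(t=5) -> return 5  (same call as traced above)
-> return 13

calls is incremented once per call, so count the calls in each subtree. Let C(t) = number of calls made by f(t).
C(0) = C(1) = 1 (base case, no recursion); C(t) = 1 + C(t - 1) + C(t - 2) otherwise.
C(2) = 1 + C(1) + C(0) = 1 + 1 + 1 = 3
C(3) = 1 + C(2) + C(1) = 1 + 3 + 1 = 5
C(4) = 1 + C(3) + C(2) = 1 + 5 + 3 = 9
C(5) = 1 + C(4) + C(3) = 1 + 9 + 5 = 15
C(6) = 1 + C(5) + C(4) = 1 + 15 + 9 = 25
C(7) = 1 + C(6) + C(5) = 1 + 25 + 15 = 41
calls = C(7) = 41

Final answer: 41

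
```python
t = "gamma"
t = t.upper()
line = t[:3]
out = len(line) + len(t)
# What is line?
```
Trace:
  t='gamma'
  t='GAMMA'
  t='GAMMA', line='GAM'
  t='GAMMA', line='GAM', out=8

Final answer: 'GAM'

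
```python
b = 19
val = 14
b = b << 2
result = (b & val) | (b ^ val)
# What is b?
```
Trace:
  b=19
  b=19, val=14
  b=76, val=14
  b=76, val=14, result=78

Final answer: 76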